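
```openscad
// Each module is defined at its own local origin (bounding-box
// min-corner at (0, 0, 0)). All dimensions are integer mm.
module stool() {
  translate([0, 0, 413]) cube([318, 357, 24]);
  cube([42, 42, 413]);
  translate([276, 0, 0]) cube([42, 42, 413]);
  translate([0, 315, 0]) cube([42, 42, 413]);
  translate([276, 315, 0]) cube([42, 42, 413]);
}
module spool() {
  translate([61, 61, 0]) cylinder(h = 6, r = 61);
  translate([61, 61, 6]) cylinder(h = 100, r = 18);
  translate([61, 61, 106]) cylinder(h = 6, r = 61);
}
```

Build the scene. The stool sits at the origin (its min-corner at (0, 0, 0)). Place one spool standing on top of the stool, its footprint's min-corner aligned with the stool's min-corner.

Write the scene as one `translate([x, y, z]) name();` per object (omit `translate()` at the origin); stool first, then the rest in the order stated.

stool();
translate([0, 0, 437]) spool();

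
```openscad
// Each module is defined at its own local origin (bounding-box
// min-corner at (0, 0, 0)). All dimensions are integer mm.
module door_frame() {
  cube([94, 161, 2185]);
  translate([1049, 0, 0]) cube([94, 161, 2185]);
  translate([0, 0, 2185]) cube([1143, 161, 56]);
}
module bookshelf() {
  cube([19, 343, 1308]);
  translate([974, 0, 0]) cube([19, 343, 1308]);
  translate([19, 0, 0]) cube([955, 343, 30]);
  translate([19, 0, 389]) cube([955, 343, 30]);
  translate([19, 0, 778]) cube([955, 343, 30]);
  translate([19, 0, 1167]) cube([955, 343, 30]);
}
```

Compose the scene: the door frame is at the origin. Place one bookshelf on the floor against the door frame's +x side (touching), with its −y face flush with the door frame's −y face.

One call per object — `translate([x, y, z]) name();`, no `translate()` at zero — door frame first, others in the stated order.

door_frame();
translate([1143, 0, 0]) bookshelf();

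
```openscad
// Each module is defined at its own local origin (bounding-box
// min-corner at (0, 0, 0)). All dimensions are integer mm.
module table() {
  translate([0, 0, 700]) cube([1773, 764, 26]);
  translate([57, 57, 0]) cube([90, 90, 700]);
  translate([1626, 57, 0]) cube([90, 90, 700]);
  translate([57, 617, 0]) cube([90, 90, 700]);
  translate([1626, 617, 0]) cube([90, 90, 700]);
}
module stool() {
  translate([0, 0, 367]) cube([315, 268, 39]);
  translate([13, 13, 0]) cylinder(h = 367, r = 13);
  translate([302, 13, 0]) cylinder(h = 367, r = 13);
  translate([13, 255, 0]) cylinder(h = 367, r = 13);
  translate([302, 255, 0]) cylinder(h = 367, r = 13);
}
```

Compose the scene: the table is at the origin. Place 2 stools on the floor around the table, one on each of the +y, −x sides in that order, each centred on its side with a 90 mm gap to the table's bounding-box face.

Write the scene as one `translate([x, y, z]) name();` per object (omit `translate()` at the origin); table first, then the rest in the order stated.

table();
translate([729, 854, 0]) stool();
translate([-405, 248, 0]) stool();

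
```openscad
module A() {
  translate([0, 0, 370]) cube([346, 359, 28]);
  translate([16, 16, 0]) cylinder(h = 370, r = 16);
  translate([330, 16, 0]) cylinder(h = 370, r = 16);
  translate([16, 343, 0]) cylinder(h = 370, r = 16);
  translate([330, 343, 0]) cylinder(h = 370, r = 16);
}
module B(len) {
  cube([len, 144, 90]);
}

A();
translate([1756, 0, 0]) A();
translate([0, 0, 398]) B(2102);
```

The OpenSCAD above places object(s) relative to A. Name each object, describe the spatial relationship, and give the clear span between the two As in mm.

A is a stool. B is a beam. A beam spans the tops of two stools. The clear span between the two stools is 1410 mm.

Second stool starts at x = 1756; first ends at x = 346; clear span = 1756 − 346 = 1410 mm.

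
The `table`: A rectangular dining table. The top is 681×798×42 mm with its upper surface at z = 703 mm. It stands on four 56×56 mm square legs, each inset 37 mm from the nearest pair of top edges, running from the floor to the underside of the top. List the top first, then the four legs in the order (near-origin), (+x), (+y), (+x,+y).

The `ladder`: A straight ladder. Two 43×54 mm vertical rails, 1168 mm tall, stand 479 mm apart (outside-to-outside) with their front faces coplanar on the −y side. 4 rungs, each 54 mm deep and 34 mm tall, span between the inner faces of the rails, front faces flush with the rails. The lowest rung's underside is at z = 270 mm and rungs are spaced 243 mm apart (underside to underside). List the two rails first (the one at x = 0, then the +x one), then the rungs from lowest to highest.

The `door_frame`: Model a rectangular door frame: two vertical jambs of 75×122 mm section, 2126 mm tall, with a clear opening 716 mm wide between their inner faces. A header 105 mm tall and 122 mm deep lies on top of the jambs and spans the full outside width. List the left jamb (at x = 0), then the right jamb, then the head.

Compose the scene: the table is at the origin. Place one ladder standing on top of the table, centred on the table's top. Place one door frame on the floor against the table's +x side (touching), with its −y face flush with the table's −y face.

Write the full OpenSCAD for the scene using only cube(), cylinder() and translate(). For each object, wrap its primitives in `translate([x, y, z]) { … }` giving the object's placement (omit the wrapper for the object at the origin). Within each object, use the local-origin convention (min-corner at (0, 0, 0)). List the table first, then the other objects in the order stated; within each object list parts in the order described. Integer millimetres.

translate([0, 0, 661]) cube([681, 798, 42]);
translate([37, 37, 0]) cube([56, 56, 661]);
translate([588, 37, 0]) cube([56, 56, 661]);
translate([37, 705, 0]) cube([56, 56, 661]);
translate([588, 705, 0]) cube([56, 56, 661]);
translate([101, 372, 703]) {
  cube([43, 54, 1168]);
  translate([436, 0, 0]) cube([43, 54, 1168]);
  translate([43, 0, 270]) cube([393, 54, 34]);
  translate([43, 0, 513]) cube([393, 54, 34]);
  translate([43, 0, 756]) cube([393, 54, 34]);
  translate([43, 0, 999]) cube([393, 54, 34]);
}
translate([681, 0, 0]) {
  cube([75, 122, 2126]);
  translate([791, 0, 0]) cube([75, 122, 2126]);
  translate([0, 0, 2126]) cube([866, 122, 105]);
}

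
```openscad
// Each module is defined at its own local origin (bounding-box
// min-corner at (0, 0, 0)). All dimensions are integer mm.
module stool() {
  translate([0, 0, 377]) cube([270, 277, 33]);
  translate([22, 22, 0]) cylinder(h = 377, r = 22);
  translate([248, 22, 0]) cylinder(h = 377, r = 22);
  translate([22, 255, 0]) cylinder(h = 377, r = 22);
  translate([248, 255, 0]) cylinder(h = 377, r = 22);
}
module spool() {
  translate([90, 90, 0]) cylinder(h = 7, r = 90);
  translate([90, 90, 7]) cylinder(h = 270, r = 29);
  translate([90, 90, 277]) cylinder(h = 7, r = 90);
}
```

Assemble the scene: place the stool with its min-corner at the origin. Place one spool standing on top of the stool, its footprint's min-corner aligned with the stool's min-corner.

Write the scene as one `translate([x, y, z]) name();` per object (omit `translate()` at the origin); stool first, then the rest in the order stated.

stool();
translate([0, 0, 410]) spool();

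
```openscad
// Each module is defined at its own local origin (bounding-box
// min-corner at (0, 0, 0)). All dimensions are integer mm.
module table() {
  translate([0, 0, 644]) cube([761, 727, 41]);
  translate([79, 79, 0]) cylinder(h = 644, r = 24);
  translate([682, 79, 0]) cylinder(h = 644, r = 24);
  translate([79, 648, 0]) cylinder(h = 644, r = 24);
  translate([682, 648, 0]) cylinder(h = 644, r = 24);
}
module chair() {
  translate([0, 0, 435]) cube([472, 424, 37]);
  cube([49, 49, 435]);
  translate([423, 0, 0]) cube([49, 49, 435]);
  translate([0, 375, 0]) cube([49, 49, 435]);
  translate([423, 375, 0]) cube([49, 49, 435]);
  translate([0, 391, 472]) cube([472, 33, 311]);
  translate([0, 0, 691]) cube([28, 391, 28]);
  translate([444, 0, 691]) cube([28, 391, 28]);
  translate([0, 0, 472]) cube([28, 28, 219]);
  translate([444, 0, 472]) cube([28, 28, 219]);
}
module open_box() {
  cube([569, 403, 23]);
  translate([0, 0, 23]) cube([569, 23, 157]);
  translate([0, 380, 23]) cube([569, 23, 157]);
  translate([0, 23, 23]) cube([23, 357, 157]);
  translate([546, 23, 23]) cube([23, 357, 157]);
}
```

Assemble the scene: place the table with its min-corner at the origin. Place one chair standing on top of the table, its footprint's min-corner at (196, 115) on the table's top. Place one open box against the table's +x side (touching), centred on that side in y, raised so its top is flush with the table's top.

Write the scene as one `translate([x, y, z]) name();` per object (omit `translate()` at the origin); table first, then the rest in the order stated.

table();
translate([196, 115, 685]) chair();
translate([761, 162, 505]) open_box();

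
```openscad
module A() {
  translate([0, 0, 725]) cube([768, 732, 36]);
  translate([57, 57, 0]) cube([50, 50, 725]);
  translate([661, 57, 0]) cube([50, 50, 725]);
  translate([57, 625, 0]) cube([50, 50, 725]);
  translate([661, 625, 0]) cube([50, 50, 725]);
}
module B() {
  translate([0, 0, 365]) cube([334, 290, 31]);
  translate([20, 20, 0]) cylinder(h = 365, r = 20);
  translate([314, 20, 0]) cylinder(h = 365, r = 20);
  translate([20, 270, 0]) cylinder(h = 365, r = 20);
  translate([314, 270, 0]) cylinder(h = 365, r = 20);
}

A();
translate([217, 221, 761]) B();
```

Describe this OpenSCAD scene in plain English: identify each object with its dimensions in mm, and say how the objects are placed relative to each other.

A is a rectangular dining table. The top is 768×732×36 mm with its upper surface at z = 761 mm. It stands on four 50×50 mm square legs, each inset 57 mm from the nearest pair of top edges, running from the floor to the underside of the top.

B is a four-legged stool. The seat is a 334×290×31 mm slab whose top surface is at z = 396 mm; four round legs, each 40 mm in diameter, run from the floor (z = 0) to the underside of the seat, each leg's axis is inset half a diameter from the nearest pair of seat edges (so the leg's bounding box is flush with the corner).

The stool is on top of the table, centred.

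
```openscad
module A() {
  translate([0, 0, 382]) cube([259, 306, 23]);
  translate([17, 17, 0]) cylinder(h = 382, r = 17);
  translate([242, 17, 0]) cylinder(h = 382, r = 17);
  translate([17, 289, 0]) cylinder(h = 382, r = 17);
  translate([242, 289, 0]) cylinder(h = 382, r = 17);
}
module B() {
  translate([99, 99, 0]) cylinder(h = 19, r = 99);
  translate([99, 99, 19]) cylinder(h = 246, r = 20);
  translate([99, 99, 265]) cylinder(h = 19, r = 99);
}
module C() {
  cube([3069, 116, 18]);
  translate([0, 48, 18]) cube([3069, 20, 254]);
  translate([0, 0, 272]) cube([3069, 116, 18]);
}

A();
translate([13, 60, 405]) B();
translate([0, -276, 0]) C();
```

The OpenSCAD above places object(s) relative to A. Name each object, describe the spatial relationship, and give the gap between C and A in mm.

A is a stool. B is a spool. C is an I-beam. The spool is on top of the stool. The I-beam is on the floor beside the stool on its −y side. The gap between the I-beam and the stool is 160 mm.

The I-beam's nearest face is 160 mm from the stool's −y face.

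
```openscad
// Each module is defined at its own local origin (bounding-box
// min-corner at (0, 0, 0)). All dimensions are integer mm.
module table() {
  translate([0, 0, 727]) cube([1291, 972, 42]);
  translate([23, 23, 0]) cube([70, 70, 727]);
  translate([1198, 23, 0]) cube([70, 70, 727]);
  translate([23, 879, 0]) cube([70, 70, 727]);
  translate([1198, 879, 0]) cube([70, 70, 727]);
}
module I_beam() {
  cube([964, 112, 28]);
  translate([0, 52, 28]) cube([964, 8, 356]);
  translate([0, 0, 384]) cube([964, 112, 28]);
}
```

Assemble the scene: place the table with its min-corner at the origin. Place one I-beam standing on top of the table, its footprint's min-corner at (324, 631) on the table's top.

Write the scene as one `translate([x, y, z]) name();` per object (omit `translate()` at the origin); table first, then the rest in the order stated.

table();
translate([324, 631, 769]) I_beam();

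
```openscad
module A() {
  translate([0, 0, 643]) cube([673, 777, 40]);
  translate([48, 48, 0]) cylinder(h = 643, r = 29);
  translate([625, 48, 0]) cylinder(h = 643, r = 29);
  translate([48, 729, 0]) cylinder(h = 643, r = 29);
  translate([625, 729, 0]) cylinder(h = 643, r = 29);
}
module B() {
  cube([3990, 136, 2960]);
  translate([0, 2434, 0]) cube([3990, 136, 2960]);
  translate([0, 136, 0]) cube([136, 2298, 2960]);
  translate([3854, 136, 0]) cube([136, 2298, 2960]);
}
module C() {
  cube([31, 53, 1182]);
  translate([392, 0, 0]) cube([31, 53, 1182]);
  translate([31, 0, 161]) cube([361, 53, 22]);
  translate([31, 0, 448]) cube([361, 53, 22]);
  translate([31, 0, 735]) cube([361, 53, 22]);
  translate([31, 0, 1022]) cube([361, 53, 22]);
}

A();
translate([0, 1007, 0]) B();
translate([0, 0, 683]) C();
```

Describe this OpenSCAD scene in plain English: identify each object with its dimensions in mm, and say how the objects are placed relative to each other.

A is a rectangular dining table. The top is 673×777×40 mm with its upper surface at z = 683 mm. It stands on four round legs of 58 mm diameter, each leg's bounding box inset 19 mm from the nearest pair of top edges, running from the floor to the underside of the top.

B is a box-shaped house frame (walls only): outside footprint 3990×2570 mm, wall height 2960 mm, wall thickness 136 mm. The two y-facing walls run the full x-width; the two x-facing walls fit between the inner faces of the y-facing walls.

C is a straight ladder. Two 31×53 mm vertical rails, 1182 mm tall, stand 423 mm apart (outside-to-outside) with their front faces coplanar on the −y side. 4 rungs, each 53 mm deep and 22 mm tall, span between the inner faces of the rails, front faces flush with the rails. The lowest rung's underside is at z = 161 mm and rungs are spaced 287 mm apart (underside to underside).

The house frame is on the floor beside the table on its +y side. The ladder is on top of the table.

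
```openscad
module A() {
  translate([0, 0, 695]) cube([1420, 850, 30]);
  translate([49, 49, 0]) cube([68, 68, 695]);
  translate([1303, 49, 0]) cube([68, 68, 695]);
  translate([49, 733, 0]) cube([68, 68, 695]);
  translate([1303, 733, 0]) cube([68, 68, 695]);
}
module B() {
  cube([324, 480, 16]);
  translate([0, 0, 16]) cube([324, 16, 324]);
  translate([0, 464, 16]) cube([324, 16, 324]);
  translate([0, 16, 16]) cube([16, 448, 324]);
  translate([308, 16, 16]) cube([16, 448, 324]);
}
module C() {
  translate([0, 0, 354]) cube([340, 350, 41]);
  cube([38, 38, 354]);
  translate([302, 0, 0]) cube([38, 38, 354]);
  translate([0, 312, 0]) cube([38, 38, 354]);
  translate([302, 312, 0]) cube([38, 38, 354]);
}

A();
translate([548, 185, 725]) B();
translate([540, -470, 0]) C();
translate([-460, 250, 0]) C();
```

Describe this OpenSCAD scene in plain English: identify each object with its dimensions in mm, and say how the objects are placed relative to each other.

A is a table: top 1420 mm (x) × 850 mm (y), 30 mm thick, upper face at z = 725 mm, on four 68×68 mm square legs, each inset 49 mm from the nearest pair of top edges, running from z = 0 to the bottom of the top.

B is an open storage box with external size 324×480×340 mm and wall thickness 16 mm (the base is also 16 mm thick). The base covers the whole footprint; the four walls stand on the base, with the y-facing walls full-width and the x-facing walls fitting between their inner faces.

C is a simple wooden stool: a rectangular seat 340 mm (x) by 350 mm (y), 41 mm thick, top face at z = 395 mm, on four square legs, each 38×38 mm in cross-section. The legs rest on z = 0, each flush with a corner of the seat.

The open box is on top of the table, centred. Two stools sit around the table at the −y, −x sides.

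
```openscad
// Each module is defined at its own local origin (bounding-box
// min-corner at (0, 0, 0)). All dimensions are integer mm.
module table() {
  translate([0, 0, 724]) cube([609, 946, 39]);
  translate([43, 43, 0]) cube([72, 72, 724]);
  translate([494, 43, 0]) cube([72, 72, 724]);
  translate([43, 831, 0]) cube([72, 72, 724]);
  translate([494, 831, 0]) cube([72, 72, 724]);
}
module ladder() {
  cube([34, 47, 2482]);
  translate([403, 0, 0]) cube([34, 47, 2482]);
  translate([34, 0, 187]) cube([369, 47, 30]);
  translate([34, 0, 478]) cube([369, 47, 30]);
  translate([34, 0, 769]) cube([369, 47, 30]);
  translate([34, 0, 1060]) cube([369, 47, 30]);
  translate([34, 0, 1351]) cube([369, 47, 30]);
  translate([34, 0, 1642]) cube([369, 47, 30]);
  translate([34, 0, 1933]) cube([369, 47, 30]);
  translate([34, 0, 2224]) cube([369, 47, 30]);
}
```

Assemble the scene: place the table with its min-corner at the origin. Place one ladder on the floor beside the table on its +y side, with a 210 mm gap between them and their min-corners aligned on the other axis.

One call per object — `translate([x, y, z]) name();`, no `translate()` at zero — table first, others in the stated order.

table();
translate([0, 1156, 0]) ladder();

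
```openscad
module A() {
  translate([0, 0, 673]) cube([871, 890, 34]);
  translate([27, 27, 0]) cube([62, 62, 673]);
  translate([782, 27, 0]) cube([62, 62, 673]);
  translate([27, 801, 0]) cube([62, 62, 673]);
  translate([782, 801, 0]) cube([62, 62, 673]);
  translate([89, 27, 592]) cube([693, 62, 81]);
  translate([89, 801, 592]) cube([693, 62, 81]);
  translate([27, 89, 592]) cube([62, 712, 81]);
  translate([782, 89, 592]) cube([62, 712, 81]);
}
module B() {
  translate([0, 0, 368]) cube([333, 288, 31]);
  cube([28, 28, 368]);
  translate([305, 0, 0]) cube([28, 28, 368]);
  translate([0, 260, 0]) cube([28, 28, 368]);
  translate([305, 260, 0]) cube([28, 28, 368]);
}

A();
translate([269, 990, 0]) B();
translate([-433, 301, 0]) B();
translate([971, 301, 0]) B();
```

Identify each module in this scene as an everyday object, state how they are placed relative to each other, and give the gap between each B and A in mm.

A is a table. B is a stool. Three stools sit around the table at the +y, −x, +x sides. The gap between each stool and the table is 100 mm.

Each stool's nearest face is 100 mm from the table's bounding box.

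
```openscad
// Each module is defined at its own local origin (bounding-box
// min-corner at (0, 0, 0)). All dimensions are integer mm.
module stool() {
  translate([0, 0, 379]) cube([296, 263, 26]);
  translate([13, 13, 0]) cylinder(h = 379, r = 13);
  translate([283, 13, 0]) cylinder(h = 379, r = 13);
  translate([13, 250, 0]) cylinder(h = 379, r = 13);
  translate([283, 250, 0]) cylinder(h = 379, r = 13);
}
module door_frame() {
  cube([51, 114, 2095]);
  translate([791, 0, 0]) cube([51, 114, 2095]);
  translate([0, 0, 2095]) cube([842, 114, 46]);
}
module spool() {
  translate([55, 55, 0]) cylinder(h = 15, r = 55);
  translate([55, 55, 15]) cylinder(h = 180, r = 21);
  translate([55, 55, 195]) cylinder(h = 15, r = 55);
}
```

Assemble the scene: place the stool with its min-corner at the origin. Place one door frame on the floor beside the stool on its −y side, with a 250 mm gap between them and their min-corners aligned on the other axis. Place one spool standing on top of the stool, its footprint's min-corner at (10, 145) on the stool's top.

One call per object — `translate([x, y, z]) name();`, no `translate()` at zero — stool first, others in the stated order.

stool();
translate([0, -364, 0]) door_frame();
translate([10, 145, 405]) spool();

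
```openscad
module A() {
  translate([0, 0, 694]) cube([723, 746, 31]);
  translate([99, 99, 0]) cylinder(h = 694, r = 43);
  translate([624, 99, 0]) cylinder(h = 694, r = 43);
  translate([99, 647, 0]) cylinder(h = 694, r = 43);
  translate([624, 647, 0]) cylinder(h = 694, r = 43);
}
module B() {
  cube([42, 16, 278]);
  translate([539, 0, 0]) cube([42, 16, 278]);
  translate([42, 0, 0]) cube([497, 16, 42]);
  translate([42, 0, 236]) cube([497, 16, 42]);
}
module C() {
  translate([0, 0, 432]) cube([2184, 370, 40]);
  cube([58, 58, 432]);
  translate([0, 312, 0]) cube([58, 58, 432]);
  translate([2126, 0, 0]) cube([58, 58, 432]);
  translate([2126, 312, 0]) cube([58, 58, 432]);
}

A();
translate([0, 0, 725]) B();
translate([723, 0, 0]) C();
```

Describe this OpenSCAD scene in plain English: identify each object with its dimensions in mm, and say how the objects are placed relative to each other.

A is a rectangular dining table. The top is 723×746×31 mm with its upper surface at z = 725 mm. It stands on four round legs of 86 mm diameter, each leg's bounding box inset 56 mm from the nearest pair of top edges, running from the floor to the underside of the top.

B is a picture frame with a 497×194 mm rectangular opening (x by z) and a uniform 42 mm border on every side. Frame depth is 16 mm along y. It is built from two vertical stiles running the full outside height and two horizontal rails spanning the gap between the stiles.

C is a bench: a 2184×370 mm seat slab, 40 mm thick, top at z = 472 mm, on four 58×58 mm square legs flush with the seat corners and standing on z = 0.

The picture frame is on top of the table. The bench is against the table's +x side, with their −y faces flush.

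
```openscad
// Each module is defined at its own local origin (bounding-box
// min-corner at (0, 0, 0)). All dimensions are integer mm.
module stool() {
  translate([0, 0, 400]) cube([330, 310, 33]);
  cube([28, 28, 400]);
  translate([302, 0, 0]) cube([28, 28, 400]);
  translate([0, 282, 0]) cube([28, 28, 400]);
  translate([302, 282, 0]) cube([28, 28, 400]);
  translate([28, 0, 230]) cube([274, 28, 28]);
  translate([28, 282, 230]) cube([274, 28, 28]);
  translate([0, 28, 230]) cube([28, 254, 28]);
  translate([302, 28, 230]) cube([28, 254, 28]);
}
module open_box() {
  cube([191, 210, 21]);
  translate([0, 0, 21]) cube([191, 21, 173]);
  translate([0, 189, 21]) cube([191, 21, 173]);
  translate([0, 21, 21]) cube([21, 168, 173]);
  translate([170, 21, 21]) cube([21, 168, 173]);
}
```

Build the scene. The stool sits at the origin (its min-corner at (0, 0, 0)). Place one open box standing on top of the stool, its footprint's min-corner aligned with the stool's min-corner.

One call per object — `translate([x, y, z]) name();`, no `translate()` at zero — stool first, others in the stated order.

stool();
translate([0, 0, 433]) open_box();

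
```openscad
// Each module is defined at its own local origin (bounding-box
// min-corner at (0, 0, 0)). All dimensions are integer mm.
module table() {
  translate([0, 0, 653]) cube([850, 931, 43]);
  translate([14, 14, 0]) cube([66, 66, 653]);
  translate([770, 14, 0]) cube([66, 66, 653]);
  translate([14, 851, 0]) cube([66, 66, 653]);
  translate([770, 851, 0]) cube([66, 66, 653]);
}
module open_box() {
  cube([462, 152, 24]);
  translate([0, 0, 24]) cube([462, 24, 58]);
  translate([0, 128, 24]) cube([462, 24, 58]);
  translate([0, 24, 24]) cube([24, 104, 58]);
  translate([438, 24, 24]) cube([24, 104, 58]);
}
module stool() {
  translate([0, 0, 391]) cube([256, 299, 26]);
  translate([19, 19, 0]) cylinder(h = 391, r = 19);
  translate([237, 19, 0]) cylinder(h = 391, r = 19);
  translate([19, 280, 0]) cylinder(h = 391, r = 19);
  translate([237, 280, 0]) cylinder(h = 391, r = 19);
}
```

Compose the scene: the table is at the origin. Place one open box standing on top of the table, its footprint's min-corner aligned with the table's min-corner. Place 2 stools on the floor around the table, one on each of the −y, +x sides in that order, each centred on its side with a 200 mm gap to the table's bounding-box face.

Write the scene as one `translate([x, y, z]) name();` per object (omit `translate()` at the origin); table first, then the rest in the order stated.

table();
translate([0, 0, 696]) open_box();
translate([297, -499, 0]) stool();
translate([1050, 316, 0]) stool();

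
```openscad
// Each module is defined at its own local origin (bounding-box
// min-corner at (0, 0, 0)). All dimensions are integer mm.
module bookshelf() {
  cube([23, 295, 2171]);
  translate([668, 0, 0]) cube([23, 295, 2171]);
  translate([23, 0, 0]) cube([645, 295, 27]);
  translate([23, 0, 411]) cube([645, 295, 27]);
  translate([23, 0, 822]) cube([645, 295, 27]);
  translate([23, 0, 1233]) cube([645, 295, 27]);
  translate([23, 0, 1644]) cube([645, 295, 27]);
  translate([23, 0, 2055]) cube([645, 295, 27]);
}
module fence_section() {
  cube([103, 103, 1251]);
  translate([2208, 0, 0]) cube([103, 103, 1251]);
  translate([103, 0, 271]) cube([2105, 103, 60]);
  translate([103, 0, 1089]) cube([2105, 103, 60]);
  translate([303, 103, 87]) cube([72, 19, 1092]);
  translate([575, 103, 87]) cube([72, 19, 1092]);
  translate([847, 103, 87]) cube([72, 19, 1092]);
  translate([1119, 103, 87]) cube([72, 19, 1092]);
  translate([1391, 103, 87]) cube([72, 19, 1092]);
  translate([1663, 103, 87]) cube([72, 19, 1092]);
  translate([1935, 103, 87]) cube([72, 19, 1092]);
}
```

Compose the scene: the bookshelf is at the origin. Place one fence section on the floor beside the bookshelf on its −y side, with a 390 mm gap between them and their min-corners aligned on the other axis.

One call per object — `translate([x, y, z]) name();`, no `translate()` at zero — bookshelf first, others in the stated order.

bookshelf();
translate([0, -512, 0]) fence_section();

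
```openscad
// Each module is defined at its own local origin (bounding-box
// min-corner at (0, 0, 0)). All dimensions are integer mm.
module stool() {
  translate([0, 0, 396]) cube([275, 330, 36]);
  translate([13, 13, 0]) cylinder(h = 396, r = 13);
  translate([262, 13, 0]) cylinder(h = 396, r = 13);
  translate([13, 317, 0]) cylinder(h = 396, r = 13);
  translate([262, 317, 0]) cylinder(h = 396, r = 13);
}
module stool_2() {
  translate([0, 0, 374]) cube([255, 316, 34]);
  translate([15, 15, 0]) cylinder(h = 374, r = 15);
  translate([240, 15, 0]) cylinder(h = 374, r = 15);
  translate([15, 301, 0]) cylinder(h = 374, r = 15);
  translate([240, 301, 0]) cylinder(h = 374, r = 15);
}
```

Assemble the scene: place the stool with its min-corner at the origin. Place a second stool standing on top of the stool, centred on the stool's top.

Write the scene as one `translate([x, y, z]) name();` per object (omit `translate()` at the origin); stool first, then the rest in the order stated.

stool();
translate([10, 7, 432]) stool_2();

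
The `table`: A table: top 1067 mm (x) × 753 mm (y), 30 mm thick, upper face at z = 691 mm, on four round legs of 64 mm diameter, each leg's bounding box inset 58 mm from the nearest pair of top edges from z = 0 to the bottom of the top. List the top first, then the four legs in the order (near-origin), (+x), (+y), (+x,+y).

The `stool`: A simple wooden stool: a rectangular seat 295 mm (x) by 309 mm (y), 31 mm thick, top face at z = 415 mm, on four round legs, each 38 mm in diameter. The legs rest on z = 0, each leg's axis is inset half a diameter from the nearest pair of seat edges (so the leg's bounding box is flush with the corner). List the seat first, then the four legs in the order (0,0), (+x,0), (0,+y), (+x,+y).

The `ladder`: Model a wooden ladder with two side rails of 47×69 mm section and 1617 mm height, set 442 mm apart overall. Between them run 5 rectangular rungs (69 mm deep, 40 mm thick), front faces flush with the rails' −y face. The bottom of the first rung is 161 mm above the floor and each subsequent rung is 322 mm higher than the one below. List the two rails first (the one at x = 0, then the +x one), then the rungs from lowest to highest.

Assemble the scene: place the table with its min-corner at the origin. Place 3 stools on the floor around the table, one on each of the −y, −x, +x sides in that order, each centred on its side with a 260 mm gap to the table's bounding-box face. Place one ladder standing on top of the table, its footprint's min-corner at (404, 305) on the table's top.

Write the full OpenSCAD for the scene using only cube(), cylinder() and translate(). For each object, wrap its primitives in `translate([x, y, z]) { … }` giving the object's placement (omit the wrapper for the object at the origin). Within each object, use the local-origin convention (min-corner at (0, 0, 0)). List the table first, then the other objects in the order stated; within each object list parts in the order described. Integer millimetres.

translate([0, 0, 661]) cube([1067, 753, 30]);
translate([90, 90, 0]) cylinder(h = 661, r = 32);
translate([977, 90, 0]) cylinder(h = 661, r = 32);
translate([90, 663, 0]) cylinder(h = 661, r = 32);
translate([977, 663, 0]) cylinder(h = 661, r = 32);
translate([386, -569, 0]) {
  translate([0, 0, 384]) cube([295, 309, 31]);
  translate([19, 19, 0]) cylinder(h = 384, r = 19);
  translate([276, 19, 0]) cylinder(h = 384, r = 19);
  translate([19, 290, 0]) cylinder(h = 384, r = 19);
  translate([276, 290, 0]) cylinder(h = 384, r = 19);
}
translate([-555, 222, 0]) {
  translate([0, 0, 384]) cube([295, 309, 31]);
  translate([19, 19, 0]) cylinder(h = 384, r = 19);
  translate([276, 19, 0]) cylinder(h = 384, r = 19);
  translate([19, 290, 0]) cylinder(h = 384, r = 19);
  translate([276, 290, 0]) cylinder(h = 384, r = 19);
}
translate([1327, 222, 0]) {
  translate([0, 0, 384]) cube([295, 309, 31]);
  translate([19, 19, 0]) cylinder(h = 384, r = 19);
  translate([276, 19, 0]) cylinder(h = 384, r = 19);
  translate([19, 290, 0]) cylinder(h = 384, r = 19);
  translate([276, 290, 0]) cylinder(h = 384, r = 19);
}
translate([404, 305, 691]) {
  cube([47, 69, 1617]);
  translate([395, 0, 0]) cube([47, 69, 1617]);
  translate([47, 0, 161]) cube([348, 69, 40]);
  translate([47, 0, 483]) cube([348, 69, 40]);
  translate([47, 0, 805]) cube([348, 69, 40]);
  translate([47, 0, 1127]) cube([348, 69, 40]);
  translate([47, 0, 1449]) cube([348, 69, 40]);
}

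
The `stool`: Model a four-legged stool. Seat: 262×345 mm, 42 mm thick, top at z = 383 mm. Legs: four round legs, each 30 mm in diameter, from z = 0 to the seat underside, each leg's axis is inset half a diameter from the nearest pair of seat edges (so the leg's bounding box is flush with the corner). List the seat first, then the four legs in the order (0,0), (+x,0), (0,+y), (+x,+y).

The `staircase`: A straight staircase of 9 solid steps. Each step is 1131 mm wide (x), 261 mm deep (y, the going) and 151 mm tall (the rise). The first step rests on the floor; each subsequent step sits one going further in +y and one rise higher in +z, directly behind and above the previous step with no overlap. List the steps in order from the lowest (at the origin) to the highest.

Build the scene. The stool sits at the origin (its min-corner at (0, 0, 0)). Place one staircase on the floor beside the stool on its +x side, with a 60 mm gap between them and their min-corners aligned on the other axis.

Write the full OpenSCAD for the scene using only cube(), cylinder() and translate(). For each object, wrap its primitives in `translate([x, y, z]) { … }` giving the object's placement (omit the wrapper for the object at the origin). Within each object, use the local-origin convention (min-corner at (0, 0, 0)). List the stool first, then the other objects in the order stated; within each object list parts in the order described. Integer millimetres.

translate([0, 0, 341]) cube([262, 345, 42]);
translate([15, 15, 0]) cylinder(h = 341, r = 15);
translate([247, 15, 0]) cylinder(h = 341, r = 15);
translate([15, 330, 0]) cylinder(h = 341, r = 15);
translate([247, 330, 0]) cylinder(h = 341, r = 15);
translate([322, 0, 0]) {
  cube([1131, 261, 151]);
  translate([0, 261, 151]) cube([1131, 261, 151]);
  translate([0, 522, 302]) cube([1131, 261, 151]);
  translate([0, 783, 453]) cube([1131, 261, 151]);
  translate([0, 1044, 604]) cube([1131, 261, 151]);
  translate([0, 1305, 755]) cube([1131, 261, 151]);
  translate([0, 1566, 906]) cube([1131, 261, 151]);
  translate([0, 1827, 1057]) cube([1131, 261, 151]);
  translate([0, 2088, 1208]) cube([1131, 261, 151]);
}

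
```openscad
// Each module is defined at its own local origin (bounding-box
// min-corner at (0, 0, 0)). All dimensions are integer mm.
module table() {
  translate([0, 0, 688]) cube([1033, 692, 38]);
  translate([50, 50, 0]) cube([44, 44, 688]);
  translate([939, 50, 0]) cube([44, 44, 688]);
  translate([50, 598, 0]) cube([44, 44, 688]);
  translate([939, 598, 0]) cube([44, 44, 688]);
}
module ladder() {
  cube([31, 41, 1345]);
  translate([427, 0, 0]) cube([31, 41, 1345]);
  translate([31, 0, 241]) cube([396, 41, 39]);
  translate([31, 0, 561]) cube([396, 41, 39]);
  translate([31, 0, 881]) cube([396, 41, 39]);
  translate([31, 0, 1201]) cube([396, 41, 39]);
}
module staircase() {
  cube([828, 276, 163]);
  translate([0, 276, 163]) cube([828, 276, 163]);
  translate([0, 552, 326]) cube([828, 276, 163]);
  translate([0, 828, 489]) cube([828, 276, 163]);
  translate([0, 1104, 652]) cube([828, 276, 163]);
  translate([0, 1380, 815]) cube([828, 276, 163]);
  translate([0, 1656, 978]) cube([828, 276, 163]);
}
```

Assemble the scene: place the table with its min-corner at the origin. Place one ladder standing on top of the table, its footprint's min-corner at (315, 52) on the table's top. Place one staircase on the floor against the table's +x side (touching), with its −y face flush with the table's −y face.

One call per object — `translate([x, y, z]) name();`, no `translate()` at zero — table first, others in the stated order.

table();
translate([315, 52, 726]) ladder();
translate([1033, 0, 0]) staircase();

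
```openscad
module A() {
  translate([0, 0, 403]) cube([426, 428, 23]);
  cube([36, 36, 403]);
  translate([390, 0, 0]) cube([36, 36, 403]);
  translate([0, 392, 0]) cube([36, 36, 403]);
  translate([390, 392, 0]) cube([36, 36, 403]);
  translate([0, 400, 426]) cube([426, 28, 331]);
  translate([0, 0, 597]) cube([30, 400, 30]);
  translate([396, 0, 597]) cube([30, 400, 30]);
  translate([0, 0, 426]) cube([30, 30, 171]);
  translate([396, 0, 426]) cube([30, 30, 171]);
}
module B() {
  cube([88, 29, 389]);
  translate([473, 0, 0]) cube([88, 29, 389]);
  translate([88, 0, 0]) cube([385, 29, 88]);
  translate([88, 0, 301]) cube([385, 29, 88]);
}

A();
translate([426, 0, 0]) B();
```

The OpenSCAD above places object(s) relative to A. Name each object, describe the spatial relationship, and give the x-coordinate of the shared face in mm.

A is a chair. B is a picture frame. The picture frame is against the chair's +x side, with their −y faces flush. The x-coordinate of the shared face is 426 mm.

The chair's +x face and the picture frame's −x face are both at x = 426 mm.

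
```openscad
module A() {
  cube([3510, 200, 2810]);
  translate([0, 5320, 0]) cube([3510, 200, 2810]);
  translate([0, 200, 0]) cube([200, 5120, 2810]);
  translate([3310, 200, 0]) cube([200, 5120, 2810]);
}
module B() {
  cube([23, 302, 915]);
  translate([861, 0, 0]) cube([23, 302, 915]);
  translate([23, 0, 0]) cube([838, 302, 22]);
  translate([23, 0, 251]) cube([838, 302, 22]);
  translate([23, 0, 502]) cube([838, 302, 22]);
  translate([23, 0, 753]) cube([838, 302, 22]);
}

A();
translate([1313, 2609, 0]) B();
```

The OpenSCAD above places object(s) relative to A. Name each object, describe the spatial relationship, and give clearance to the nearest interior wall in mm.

Clearances: x = 1113, y = 2409; minimum 1113 mm.

A is a house frame. B is a bookshelf. The bookshelf sits inside the house frame, centred. The clearance to the nearest interior wall is 1113 mm.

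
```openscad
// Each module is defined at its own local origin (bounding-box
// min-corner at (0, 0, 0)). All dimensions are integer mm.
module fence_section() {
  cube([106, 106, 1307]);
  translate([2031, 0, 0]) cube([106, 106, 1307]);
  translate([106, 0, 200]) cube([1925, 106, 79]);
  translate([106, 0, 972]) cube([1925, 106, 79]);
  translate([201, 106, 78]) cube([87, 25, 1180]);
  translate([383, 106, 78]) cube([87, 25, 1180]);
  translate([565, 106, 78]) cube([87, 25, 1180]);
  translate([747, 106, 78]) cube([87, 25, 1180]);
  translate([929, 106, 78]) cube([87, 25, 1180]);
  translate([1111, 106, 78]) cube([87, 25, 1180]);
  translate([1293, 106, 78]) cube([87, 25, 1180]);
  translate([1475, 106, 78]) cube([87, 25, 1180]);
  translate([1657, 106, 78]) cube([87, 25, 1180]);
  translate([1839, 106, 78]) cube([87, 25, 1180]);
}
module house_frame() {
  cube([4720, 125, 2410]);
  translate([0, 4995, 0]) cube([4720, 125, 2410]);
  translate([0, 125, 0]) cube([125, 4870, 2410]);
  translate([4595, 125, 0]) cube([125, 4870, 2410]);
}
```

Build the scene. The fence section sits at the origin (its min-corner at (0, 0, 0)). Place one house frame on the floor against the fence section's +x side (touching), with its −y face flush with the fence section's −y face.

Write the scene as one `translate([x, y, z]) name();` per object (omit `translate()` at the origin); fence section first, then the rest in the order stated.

fence_section();
translate([2137, 0, 0]) house_frame();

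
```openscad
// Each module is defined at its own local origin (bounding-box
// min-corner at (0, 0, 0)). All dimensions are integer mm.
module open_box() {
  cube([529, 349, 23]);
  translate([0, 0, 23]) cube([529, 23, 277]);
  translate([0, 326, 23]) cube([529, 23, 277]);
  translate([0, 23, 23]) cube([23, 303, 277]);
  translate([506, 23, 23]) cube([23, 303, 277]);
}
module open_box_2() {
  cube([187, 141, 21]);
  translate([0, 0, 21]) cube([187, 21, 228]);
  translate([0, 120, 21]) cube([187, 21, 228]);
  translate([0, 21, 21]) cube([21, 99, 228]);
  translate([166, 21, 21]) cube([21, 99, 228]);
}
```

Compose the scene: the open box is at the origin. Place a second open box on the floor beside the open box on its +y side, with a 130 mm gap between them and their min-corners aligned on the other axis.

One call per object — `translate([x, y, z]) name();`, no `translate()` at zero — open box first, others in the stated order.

open_box();
translate([0, 479, 0]) open_box_2();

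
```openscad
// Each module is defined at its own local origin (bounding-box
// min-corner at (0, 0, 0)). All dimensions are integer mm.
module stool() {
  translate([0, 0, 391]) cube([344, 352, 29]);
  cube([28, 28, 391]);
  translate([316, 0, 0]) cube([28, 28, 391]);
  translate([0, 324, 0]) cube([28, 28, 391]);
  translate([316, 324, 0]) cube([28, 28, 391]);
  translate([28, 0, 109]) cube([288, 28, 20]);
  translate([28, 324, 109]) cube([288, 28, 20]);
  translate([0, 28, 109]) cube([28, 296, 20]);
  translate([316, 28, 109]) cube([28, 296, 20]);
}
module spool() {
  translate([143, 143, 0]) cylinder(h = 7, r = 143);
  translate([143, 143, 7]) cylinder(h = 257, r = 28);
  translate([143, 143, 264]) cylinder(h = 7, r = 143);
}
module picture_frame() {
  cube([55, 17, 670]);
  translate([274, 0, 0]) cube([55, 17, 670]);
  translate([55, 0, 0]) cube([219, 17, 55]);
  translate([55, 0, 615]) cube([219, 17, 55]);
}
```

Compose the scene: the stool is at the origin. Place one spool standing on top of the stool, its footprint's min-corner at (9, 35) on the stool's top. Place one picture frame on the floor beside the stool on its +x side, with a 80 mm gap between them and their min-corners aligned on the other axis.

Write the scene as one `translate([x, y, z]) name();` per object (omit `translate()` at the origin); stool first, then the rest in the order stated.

stool();
translate([9, 35, 420]) spool();
translate([424, 0, 0]) picture_frame();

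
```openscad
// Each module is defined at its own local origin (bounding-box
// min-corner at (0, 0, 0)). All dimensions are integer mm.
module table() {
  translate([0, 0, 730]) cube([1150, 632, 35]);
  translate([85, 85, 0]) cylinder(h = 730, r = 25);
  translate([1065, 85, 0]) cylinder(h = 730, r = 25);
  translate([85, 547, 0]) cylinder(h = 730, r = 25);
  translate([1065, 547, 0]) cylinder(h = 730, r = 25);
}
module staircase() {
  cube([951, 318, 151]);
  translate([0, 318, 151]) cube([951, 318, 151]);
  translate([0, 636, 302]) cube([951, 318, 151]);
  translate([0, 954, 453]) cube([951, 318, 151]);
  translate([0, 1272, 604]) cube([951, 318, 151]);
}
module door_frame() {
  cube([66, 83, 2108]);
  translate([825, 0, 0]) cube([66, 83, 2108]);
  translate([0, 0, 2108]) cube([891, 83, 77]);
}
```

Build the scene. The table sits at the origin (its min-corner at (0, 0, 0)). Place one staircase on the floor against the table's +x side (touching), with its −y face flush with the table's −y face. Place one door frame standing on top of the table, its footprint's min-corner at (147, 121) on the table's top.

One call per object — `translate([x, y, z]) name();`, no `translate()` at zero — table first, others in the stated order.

table();
translate([1150, 0, 0]) staircase();
translate([147, 121, 765]) door_frame();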